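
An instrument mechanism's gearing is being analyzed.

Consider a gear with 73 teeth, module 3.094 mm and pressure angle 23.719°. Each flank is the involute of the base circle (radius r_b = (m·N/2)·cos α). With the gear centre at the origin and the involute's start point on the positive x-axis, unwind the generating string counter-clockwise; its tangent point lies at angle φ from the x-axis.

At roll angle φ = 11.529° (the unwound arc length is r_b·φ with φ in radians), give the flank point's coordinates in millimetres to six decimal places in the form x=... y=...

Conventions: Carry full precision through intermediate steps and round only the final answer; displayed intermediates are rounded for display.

x=105.463611 y=0.279648

topology: single-mesh involute geometry — m = 3.094, N = 73
pitch radius r_p = m·N/2 = 3.094·73/2 = 112.931000
base radius r_b = r_p·cos α = 112.931000·cos 23.719° = 103.391634
roll angle φ = 11.529° = 0.20121901 rad
x = r_b·(cos φ + φ·sin φ) = 105.463611
y = r_b·(sin φ − φ·cos φ) = 0.279648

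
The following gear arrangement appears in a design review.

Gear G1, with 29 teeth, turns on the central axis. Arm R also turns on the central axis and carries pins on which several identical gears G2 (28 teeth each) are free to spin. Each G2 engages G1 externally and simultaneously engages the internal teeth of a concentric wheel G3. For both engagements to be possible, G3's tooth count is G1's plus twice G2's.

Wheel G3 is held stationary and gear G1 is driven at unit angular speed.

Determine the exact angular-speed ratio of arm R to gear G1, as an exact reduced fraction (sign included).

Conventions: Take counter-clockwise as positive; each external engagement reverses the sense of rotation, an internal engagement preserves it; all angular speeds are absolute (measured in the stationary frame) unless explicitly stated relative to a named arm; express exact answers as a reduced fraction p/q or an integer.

29/114

topology: planetary set — G1 29T / G2 28T / G3 85T, arm = carrier (Willis)
ring teeth: 29 + 2·28 = 85
29(ω_sun−ω_arm) = −85(ω_ring−ω_arm),  ω_ring = 0, ω_sun = 1
29(1−ω_arm) = −85(0−ω_arm)  ⇒  114·ω_arm = 29  ⇒  ω_arm = 29/114
ω_out/ω_in = 29/114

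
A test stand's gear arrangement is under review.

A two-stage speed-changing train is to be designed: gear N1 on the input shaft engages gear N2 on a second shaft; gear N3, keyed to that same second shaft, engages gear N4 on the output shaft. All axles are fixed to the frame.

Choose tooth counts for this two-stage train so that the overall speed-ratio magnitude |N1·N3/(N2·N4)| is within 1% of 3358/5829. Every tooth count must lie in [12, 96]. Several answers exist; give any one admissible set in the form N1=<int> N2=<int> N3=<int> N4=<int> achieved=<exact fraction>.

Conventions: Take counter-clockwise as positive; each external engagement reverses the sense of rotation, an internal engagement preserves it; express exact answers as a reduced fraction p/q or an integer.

N1=46 N2=67 N3=73 N4=87 achieved=3358/5829

topology: fixed-axis compound train — 2 stages, target 3358/5829
target = 3358/5829 in lowest terms: an exact hit needs N1·N3 = k·3358 and N2·N4 = k·5829 for one integer k, every count in [12, 96]; additionally prefer no 1:1 stage (N1 ≠ N2, N3 ≠ N4)
k = 1: N1·N3 = 3358 = 46·73, N2·N4 = 5829 = 67·87
achieved = 46·73/(67·87) = 3358/5829; |achieved − target| = 0 ≤ 1679/291450 ✓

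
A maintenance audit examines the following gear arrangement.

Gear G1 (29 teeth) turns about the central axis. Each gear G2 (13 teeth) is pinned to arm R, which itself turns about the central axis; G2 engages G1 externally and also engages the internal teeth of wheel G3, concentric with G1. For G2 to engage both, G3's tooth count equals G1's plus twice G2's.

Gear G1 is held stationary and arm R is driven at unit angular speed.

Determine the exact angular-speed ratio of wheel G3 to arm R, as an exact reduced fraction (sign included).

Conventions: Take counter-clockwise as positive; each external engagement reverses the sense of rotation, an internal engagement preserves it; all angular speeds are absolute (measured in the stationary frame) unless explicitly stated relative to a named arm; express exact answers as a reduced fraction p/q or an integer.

84/55

topology: planetary set — G1 29T / G2 13T / G3 55T, arm = carrier (Willis)
ring teeth: 29 + 2·13 = 55
29(ω_sun−ω_arm) = −55(ω_ring−ω_arm),  ω_sun = 0, ω_arm = 1
ω_ring = 1 − (29/55)(0−1) = 84/55
ω_out/ω_in = 84/55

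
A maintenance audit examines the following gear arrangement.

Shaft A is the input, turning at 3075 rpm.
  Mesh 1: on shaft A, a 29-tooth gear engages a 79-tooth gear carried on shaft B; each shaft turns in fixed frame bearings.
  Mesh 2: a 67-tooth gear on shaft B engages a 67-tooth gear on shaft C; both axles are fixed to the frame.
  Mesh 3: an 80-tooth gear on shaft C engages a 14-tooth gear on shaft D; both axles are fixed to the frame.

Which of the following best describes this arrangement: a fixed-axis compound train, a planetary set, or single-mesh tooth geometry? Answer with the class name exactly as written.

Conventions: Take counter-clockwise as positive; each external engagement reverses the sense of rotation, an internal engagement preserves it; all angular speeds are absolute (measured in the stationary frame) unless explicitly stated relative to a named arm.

fixed-axis compound train

class = fixed-axis compound train [3 meshes; 3 ratios multiply, 3 sense flips]
classification: fixed-axis compound train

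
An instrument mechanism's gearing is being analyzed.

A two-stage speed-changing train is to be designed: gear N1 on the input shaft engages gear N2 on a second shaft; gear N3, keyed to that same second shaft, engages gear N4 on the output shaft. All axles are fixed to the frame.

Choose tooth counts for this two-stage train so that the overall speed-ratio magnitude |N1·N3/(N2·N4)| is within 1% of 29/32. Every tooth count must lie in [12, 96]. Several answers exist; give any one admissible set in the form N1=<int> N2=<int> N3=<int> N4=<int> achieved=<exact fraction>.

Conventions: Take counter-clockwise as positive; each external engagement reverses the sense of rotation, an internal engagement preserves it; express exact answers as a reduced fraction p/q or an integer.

N1=12 N2=32 N3=29 N4=12 achieved=29/32

class = fixed-axis compound train [2-stage, 29/32 wanted]
target = 29/32 in lowest terms: an exact hit needs N1·N3 = k·29 and N2·N4 = k·32 for one integer k, every count in [12, 96]; additionally prefer no 1:1 stage (N1 ≠ N2, N3 ≠ N4)
k = 1…11: no 1:1-free in-range split of k·29 and k·32 into factor pairs; take k = 12
k = 12: N1·N3 = 348 = 12·29, N2·N4 = 384 = 32·12
achieved = 12·29/(32·12) = 29/32; |achieved − target| = 0 ≤ 29/3200 ✓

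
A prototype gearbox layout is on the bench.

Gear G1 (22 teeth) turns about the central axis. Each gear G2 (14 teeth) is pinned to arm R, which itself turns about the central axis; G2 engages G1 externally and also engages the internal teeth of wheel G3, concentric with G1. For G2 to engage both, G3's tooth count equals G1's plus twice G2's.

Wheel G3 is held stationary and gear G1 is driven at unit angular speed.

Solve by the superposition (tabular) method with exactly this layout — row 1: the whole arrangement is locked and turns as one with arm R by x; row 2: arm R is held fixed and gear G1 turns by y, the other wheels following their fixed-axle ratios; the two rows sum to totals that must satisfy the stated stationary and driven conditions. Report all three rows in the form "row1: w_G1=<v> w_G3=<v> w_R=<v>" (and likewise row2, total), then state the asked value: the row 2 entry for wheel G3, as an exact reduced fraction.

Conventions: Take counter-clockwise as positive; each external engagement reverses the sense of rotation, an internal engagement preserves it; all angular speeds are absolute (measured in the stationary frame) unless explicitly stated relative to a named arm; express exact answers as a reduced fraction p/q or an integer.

row1: w_G1=11/36 w_G3=11/36 w_R=11/36
row2: w_G1=25/36 w_G3=-11/36 w_R=0
total: w_G1=1 w_G3=0 w_R=11/36
asked value: -11/36

recognized (axles ride arm R): planetary set, 22/14/50 teeth
row 1: whole set turns with the arm by x
row 2: sun turns y, ring = −(22/50)·y, arm 0
boundary: total ω_ring = x − (22/50)·y = 0 and total ω_sun = x + y = 1  ⇒  y = 25/36, x = 11/36
row 2 ring = −(22/50)·25/36 = -11/36
totals (row 1 + row 2): sun 11/36 + 25/36 = 1, ring 11/36 + (-11/36) = 0, arm 11/36 + 0 = 11/36
asked cell (row2, ring) = -11/36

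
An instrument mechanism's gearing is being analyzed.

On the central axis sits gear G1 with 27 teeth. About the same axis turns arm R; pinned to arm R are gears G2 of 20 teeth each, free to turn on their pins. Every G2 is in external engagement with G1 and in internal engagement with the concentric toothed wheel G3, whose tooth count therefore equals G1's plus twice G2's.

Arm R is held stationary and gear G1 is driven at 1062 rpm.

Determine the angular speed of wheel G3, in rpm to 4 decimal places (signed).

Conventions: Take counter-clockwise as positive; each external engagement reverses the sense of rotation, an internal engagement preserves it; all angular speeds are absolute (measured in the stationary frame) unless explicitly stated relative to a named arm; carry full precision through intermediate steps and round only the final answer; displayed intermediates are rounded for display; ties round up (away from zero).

recognized (axles ride arm R): planetary set, 27/20/67 teeth
normalise by the input: solve with ω_sun = 1, then scale by 1062 rpm
ring teeth: 27 + 2·20 = 67
27(ω_sun−ω_arm) = −67(ω_ring−ω_arm),  ω_arm = 0, ω_sun = 1
ω_ring = 0 − (27/67)(1−0) = -27/67
scale: ω_ring = -27/67 × 1062 rpm = -427.9701 rpm

-427.9701 rpm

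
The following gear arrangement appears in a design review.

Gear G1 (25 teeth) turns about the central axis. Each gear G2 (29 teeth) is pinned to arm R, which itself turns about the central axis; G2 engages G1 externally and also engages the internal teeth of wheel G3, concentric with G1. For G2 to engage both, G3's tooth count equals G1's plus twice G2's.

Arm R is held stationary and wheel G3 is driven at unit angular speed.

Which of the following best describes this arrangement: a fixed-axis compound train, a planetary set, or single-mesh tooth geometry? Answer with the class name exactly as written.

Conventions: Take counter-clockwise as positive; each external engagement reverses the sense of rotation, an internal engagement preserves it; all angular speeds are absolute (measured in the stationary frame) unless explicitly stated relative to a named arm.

planetary set

planetary set (25T centre, 29T on arm, 83T internal) — Willis relation
classification: planetary set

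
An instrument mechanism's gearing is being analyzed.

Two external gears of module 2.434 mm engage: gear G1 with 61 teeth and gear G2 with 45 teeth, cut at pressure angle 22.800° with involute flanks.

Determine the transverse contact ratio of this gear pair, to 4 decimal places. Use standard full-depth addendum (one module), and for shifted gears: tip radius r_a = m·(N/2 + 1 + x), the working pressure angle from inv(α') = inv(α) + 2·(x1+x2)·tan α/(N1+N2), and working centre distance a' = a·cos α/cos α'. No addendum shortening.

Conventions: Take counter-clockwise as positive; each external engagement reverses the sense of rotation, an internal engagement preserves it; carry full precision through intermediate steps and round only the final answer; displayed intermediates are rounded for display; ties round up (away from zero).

recognized (one external pair, fixed centres): single-mesh tooth geometry, m = 2.434, N1 = 61, N2 = 45
base radii: r_b1 = 68.436355, r_b2 = 50.485835
tip radii: r_a1 = 76.671000, r_a2 = 57.199000
no profile shift: α' = α, a' = a
action lengths: √(r_a1²−r_b1²) = 34.567435, √(r_a2²−r_b2²) = 26.886912
base pitch p_b = π·m·cos α = 7.049152
CR = (34.567435 + 26.886912 − 129.002000·sin 22.80000°)/7.049152 = 1.626303
contact ratio ≈ 1.6263

1.6263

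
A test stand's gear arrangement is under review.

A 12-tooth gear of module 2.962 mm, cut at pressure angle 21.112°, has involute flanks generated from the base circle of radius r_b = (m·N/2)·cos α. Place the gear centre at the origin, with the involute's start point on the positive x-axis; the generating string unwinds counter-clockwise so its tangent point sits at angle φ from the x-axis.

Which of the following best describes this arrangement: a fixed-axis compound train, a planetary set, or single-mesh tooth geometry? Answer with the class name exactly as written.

recognized (one wheel, involute flank): single-mesh tooth geometry, m = 2.962, N = 12
classification: single-mesh tooth geometry

single-mesh tooth geometry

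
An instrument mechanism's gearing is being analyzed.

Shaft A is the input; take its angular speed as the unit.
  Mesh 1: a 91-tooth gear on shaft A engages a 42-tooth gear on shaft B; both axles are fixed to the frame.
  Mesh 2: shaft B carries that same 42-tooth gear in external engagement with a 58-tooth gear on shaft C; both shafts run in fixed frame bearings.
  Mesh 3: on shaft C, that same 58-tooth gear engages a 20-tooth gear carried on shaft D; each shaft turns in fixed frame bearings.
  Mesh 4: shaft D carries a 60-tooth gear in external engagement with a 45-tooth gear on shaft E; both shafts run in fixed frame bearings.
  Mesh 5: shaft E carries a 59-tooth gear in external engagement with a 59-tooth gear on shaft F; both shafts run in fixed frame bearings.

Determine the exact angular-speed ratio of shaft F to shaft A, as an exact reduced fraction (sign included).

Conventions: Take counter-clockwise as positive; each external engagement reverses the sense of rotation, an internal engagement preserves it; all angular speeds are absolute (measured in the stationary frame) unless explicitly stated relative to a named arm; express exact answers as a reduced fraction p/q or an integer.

-91/15

class = fixed-axis compound train [5 meshes; 5 ratios multiply, 5 sense flips]
mesh 1 [91T→42T]: running ratio 13/6, sense −
mesh 2 [42T→58T]: running ratio 91/58, sense +
mesh 3 [58T→20T]: running ratio 91/20, sense −
mesh 4 [60T→45T]: running ratio 91/15, sense +
mesh 5 [59T→59T]: running ratio 91/15, sense −
ω_out/ω_in = -91/15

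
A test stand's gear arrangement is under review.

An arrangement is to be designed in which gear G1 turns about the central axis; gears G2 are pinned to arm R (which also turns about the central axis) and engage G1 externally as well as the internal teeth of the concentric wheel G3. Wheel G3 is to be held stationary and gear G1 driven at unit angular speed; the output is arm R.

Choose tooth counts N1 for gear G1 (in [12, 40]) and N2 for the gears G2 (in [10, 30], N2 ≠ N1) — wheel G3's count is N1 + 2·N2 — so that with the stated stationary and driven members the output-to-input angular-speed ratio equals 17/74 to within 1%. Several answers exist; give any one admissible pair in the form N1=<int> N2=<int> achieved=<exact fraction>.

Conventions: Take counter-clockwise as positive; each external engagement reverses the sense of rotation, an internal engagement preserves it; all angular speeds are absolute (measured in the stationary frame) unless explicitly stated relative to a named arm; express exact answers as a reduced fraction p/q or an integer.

planetary set to be sized for 17/74 (Willis relation)
Willis with ω_ring = 0: ω_arm/ω_sun = N1/(N1+N3); set equal to 17/74  ⇒  N3/N1 = 1/(17/74) − 1 = 57/17
N3 = N1 + 2·N2  ⇒  N2/N1 = (N3/N1 − 1)/2 = (57/17 − 1)/2 = 20/17
smallest multiple with N1 ≥ 12 and N2 ≥ 10: k = 1  ⇒  N1 = 1·17 = 17, N2 = 1·20 = 20 (N1 ≤ 40, N2 ≤ 30, N2 ≠ N1 ✓), N3 = 17 + 2·20 = 57
check: N1/(N1+N3) with N1 = 17, N3 = 57 gives 17/74; |achieved − target| = 0 ≤ 17/7400 ✓

N1=17 N2=20 achieved=17/74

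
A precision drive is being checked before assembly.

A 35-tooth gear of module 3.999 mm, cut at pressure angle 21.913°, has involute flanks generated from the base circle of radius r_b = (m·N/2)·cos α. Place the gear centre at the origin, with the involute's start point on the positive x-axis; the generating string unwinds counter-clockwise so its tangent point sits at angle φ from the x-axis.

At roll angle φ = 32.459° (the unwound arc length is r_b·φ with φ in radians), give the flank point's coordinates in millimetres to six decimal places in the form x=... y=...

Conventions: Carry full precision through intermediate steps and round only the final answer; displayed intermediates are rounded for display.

topology: single-mesh involute geometry — m = 3.999, N = 35
pitch radius r_p = m·N/2 = 3.999·35/2 = 69.982500
base radius r_b = r_p·cos α = 69.982500·cos 21.913° = 64.926376
roll angle φ = 32.459° = 0.56651642 rad
x = r_b·(cos φ + φ·sin φ) = 74.523974
y = r_b·(sin φ − φ·cos φ) = 3.810085

x=74.523974 y=3.810085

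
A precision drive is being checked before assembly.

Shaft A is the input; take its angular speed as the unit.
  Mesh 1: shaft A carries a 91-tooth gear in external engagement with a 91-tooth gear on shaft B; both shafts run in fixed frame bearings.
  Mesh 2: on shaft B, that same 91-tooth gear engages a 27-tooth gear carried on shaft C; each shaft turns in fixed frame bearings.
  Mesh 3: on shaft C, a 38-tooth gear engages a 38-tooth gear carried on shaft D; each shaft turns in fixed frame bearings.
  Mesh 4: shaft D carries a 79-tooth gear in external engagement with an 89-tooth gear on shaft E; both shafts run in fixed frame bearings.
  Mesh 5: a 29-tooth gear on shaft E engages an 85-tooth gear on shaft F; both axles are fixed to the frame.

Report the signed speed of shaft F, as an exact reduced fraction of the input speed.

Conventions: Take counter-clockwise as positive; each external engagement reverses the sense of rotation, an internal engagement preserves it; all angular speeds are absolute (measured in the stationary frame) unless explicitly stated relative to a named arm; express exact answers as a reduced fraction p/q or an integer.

-208481/204255

5-mesh fixed-axis compound train (all bearings frame-fixed)
mesh 1 [91T→91T]: |ω|/ω_in = 1×91/91 = 1, sense flips to −
mesh 2 [91T→27T]: |ω|/ω_in = 1×91/27 = 91/27, sense flips to +
mesh 3 [38T→38T]: |ω|/ω_in = (91/27)×38/38 = 91/27, sense flips to −
mesh 4 [79T→89T]: |ω|/ω_in = (91/27)×79/89 = 7189/2403, sense flips to +
mesh 5 [29T→85T]: |ω|/ω_in = (7189/2403)×29/85 = 208481/204255, sense flips to −
signed output speed (× input speed) = -208481/204255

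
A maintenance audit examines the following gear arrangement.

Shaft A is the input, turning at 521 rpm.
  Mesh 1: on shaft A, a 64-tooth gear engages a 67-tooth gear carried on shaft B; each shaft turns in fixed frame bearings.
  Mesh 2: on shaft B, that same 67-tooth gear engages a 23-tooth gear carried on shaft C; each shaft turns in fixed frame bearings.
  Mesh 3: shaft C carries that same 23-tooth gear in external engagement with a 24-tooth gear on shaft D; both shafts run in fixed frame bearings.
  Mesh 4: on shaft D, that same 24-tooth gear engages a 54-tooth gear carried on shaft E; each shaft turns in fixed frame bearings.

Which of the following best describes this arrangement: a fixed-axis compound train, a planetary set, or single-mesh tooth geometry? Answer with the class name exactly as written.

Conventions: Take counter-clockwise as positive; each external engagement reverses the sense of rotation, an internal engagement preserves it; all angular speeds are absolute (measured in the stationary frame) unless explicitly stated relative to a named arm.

fixed-axis compound train

class = fixed-axis compound train [4 meshes; 4 ratios multiply, 4 sense flips]
classification: fixed-axis compound train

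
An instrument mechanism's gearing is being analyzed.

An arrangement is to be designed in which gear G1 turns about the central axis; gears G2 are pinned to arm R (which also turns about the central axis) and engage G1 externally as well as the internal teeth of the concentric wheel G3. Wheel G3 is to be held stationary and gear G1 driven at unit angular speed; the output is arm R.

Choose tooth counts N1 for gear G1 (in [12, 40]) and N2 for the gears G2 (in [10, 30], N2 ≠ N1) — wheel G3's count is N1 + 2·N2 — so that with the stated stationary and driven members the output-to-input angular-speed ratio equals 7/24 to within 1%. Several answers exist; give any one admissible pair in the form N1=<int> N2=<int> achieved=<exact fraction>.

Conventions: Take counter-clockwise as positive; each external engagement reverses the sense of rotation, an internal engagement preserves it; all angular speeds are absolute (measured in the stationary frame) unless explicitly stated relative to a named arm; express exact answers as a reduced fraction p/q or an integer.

class = planetary set [ratio 7/24 wanted; Willis about the carrier]
Willis with ω_ring = 0: ω_arm/ω_sun = N1/(N1+N3); set equal to 7/24  ⇒  N3/N1 = 1/(7/24) − 1 = 17/7
N3 = N1 + 2·N2  ⇒  N2/N1 = (N3/N1 − 1)/2 = (17/7 − 1)/2 = 5/7
smallest multiple with N1 ≥ 12 and N2 ≥ 10: k = 2  ⇒  N1 = 2·7 = 14, N2 = 2·5 = 10 (N1 ≤ 40, N2 ≤ 30, N2 ≠ N1 ✓), N3 = 14 + 2·10 = 34
check: N1/(N1+N3) with N1 = 14, N3 = 34 gives 7/24; |achieved − target| = 0 ≤ 7/2400 ✓

N1=14 N2=10 achieved=7/24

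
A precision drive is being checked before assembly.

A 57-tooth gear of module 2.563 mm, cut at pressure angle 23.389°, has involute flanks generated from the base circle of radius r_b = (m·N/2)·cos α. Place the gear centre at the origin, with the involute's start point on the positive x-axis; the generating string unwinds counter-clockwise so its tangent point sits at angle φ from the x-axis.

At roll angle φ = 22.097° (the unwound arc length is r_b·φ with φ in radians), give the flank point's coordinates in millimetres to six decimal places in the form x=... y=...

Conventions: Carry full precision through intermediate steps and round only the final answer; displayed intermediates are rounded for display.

class = single-mesh tooth geometry [base-circle involute, m = 2.563, 57T]
pitch radius r_p = m·N/2 = 2.563·57/2 = 73.045500
base radius r_b = r_p·cos α = 73.045500·cos 23.389° = 67.043414
roll angle φ = 22.097° = 0.38566540 rad
x = r_b·(cos φ + φ·sin φ) = 71.845486
y = r_b·(sin φ − φ·cos φ) = 1.262971

x=71.845486 y=1.262971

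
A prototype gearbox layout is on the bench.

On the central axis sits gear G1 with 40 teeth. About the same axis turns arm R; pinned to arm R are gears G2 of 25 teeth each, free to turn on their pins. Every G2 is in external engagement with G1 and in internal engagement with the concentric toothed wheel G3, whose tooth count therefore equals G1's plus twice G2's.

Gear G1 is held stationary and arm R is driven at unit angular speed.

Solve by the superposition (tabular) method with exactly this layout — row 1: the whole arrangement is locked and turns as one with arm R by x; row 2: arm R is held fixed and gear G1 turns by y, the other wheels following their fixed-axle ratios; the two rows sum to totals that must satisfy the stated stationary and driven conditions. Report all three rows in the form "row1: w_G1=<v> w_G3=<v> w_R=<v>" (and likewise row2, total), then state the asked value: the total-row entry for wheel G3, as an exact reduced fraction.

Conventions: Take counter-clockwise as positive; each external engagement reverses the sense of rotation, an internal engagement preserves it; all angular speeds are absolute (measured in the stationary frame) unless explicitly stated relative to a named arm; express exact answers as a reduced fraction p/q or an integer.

row1: w_G1=1 w_G3=1 w_R=1
row2: w_G1=-1 w_G3=4/9 w_R=0
total: w_G1=0 w_G3=13/9 w_R=1
asked value: 13/9

recognized (axles ride arm R): planetary set, 40/25/90 teeth
row 1: whole set turns with the arm by x
row 2 — arm fixed, fixed-axis ratios: sun y, ring −(40/90)·y, arm 0
boundary: total ω_sun = x + y = 0 and total ω_arm = x = 1  ⇒  y = -1, x = 1
row 2 ring = −(40/90)·(-1) = 4/9
totals (row 1 + row 2): sun 1 + (-1) = 0, ring 1 + 4/9 = 13/9, arm 1 + 0 = 1
asked cell (total, ring) = 13/9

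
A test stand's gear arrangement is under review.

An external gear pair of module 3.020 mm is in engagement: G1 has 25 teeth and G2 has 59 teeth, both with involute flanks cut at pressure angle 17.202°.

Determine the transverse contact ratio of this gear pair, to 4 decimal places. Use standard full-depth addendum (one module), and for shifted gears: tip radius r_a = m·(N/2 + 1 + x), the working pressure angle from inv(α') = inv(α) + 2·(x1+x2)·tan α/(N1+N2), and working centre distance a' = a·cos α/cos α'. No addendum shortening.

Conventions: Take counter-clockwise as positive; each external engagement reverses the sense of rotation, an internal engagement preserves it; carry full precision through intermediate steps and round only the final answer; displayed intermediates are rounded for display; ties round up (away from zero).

class = single-mesh tooth geometry [involute pair 25T × 59T, m = 3.020]
base radii: r_b1 = 36.061368, r_b2 = 85.104830
tip radii: r_a1 = 40.770000, r_a2 = 92.110000
no profile shift: α' = α, a' = a
action lengths: √(r_a1²−r_b1²) = 19.020268, √(r_a2²−r_b2²) = 35.233792
base pitch p_b = π·m·cos α = 9.063210
CR = (19.020268 + 35.233792 − 126.840000·sin 17.20200°)/9.063210 = 1.847273
contact ratio ≈ 1.8473

1.8473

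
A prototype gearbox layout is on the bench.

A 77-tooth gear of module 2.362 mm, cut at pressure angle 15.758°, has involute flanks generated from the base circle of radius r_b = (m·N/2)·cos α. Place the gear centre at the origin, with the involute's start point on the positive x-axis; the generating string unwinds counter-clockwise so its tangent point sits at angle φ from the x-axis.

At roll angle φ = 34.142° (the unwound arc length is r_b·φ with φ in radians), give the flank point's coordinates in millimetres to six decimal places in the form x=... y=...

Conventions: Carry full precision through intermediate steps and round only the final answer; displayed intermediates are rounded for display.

x=101.705364 y=5.956369

single-mesh involute tooth geometry (77T wheel at module 2.362)
pitch radius r_p = m·N/2 = 2.362·77/2 = 90.937000
base radius r_b = r_p·cos α = 90.937000·cos 15.758° = 87.519344
roll angle φ = 34.142° = 0.59589031 rad
x = r_b·(cos φ + φ·sin φ) = 101.705364
y = r_b·(sin φ − φ·cos φ) = 5.956369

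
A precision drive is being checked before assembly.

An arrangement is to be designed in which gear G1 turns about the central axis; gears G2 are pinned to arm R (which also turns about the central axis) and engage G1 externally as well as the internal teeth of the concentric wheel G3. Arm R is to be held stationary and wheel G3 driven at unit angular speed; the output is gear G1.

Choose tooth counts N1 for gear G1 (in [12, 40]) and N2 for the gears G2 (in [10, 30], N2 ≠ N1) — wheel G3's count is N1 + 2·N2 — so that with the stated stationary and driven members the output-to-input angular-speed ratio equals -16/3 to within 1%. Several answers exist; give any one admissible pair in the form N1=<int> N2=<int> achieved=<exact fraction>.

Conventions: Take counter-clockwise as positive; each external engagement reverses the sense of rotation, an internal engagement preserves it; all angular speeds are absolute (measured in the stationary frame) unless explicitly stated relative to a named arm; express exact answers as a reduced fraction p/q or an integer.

N1=12 N2=26 achieved=-16/3

planetary set to be sized for -16/3 (Willis relation)
Willis with ω_arm = 0: ω_sun/ω_ring = −N3/N1; set equal to -16/3  ⇒  N3/N1 = −(-16/3) = 16/3
N3 = N1 + 2·N2  ⇒  N2/N1 = (N3/N1 − 1)/2 = (16/3 − 1)/2 = 13/6
smallest multiple with N1 ≥ 12 and N2 ≥ 10: k = 2  ⇒  N1 = 2·6 = 12, N2 = 2·13 = 26 (N1 ≤ 40, N2 ≤ 30, N2 ≠ N1 ✓), N3 = 12 + 2·26 = 64
check: −N3/N1 with N1 = 12, N3 = 64 gives -16/3; |achieved − target| = 0 ≤ 4/75 ✓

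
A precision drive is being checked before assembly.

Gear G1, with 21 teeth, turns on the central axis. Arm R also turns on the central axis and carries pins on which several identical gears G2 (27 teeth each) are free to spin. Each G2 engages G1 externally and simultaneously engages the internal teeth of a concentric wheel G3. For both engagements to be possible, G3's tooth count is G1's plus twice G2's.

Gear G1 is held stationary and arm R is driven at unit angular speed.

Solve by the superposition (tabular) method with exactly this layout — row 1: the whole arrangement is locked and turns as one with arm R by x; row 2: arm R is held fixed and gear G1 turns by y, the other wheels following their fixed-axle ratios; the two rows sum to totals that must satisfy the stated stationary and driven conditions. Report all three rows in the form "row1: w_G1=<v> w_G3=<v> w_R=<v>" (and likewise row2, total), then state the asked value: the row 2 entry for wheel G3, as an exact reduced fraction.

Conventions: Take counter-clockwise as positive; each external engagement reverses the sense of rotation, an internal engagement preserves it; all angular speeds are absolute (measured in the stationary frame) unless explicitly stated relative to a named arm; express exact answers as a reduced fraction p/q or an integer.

row1: w_G1=1 w_G3=1 w_R=1
row2: w_G1=-1 w_G3=7/25 w_R=0
total: w_G1=0 w_G3=32/25 w_R=1
asked value: 7/25

planetary set (21T centre, 27T on arm, 75T internal) — Willis relation
row 1 — lock + rotate with arm: ω_sun = ω_ring = ω_arm = x
row 2 — arm fixed, fixed-axis ratios: sun y, ring −(21/75)·y, arm 0
boundary: total ω_sun = x + y = 0 and total ω_arm = x = 1  ⇒  y = -1, x = 1
row 2 ring = −(21/75)·(-1) = 7/25
totals (row 1 + row 2): sun 1 + (-1) = 0, ring 1 + 7/25 = 32/25, arm 1 + 0 = 1
asked cell (row2, ring) = 7/25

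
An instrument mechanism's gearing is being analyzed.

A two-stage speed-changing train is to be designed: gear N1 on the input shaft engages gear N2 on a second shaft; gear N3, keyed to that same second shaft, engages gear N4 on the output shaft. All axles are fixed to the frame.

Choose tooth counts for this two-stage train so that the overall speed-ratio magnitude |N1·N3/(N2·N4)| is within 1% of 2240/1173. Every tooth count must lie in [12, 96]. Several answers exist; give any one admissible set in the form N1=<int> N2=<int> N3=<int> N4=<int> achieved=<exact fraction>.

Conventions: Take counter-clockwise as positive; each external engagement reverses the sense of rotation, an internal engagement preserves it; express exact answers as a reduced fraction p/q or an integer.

N1=28 N2=17 N3=80 N4=69 achieved=2240/1173

topology: fixed-axis compound train — 2 stages, target 2240/1173
target = 2240/1173 in lowest terms: an exact hit needs N1·N3 = k·2240 and N2·N4 = k·1173 for one integer k, every count in [12, 96]; additionally prefer no 1:1 stage (N1 ≠ N2, N3 ≠ N4)
k = 1: N1·N3 = 2240 = 28·80, N2·N4 = 1173 = 17·69
achieved = 28·80/(17·69) = 2240/1173; |achieved − target| = 0 ≤ 112/5865 ✓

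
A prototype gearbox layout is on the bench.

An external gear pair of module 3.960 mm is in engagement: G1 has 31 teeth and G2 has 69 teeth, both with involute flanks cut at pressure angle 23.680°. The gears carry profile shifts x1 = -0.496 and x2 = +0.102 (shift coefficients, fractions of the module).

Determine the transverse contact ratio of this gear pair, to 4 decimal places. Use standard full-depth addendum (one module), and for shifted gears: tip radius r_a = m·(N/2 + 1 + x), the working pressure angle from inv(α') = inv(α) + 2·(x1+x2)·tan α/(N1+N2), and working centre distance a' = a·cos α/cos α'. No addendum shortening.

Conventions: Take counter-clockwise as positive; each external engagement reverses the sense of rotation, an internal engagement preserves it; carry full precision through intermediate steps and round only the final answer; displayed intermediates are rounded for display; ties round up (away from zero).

recognized (one external pair, fixed centres): single-mesh tooth geometry, m = 3.960, N1 = 31, N2 = 69
base radii: r_b1 = 56.211979, r_b2 = 125.116985
tip radii: r_a1 = 63.375840, r_a2 = 140.983920
inv(α') = inv(23.680°) + 2·(-0.496+0.102)·tan α/(31+69) = 0.02180328  ⇒  α' = 22.59599°
a' = a·cos α / cos α' = 198.0000·cos 23.680°/cos 22.59599° = 196.405622
action lengths: √(r_a1²−r_b1²) = 29.269618, √(r_a2²−r_b2²) = 64.978503
base pitch p_b = π·m·cos α = 11.393235
CR = (29.269618 + 64.978503 − 196.405622·sin 22.59599°)/11.393235 = 1.648615
contact ratio ≈ 1.6486

1.6486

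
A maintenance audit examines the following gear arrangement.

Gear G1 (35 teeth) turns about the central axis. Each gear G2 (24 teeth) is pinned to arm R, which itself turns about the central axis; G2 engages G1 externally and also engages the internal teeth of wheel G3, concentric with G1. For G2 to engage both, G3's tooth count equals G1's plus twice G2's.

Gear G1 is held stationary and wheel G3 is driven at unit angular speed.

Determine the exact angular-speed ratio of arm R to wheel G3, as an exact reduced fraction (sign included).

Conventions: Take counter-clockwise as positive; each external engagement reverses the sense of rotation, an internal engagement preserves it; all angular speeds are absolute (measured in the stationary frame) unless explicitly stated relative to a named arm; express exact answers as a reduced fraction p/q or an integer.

topology: planetary set — G1 35T / G2 24T / G3 83T, arm = carrier (Willis)
ring teeth: 35 + 2·24 = 83
35(ω_sun−ω_arm) = −83(ω_ring−ω_arm),  ω_sun = 0, ω_ring = 1
35(0−ω_arm) = −83(1−ω_arm)  ⇒  118·ω_arm = 83  ⇒  ω_arm = 83/118
ω_out/ω_in = 83/118

83/118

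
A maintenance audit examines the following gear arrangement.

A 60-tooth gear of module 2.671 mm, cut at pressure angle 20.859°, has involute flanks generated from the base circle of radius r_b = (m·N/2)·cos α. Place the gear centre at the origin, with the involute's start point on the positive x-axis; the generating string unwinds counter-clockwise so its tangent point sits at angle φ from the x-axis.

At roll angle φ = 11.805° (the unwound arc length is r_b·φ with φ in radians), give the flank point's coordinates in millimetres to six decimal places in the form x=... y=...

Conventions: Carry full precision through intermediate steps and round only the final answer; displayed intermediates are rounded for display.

class = single-mesh tooth geometry [base-circle involute, m = 2.671, 60T]
pitch radius r_p = m·N/2 = 2.671·60/2 = 80.130000
base radius r_b = r_p·cos α = 80.130000·cos 20.859° = 74.878241
roll angle φ = 11.805° = 0.20603612 rad
x = r_b·(cos φ + φ·sin φ) = 76.450737
y = r_b·(sin φ − φ·cos φ) = 0.217380

x=76.450737 y=0.217380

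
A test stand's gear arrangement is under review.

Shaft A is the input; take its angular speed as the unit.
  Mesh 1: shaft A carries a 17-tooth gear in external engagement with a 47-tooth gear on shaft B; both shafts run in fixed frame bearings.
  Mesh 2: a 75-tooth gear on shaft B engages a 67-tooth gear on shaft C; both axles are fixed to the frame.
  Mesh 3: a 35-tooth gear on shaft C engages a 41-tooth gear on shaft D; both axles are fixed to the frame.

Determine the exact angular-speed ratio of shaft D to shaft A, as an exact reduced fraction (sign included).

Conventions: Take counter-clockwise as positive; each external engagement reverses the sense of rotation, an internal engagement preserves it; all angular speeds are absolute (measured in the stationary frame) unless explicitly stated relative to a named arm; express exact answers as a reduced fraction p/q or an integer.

-44625/129109

class = fixed-axis compound train [3 meshes; 3 ratios multiply, 3 sense flips]
mesh 1 [17T→47T]: running ratio 17/47, sense −
mesh 2 [75T→67T]: running ratio 1275/3149, sense +
mesh 3 [35T→41T]: running ratio 44625/129109, sense −
ω_out/ω_in = -44625/129109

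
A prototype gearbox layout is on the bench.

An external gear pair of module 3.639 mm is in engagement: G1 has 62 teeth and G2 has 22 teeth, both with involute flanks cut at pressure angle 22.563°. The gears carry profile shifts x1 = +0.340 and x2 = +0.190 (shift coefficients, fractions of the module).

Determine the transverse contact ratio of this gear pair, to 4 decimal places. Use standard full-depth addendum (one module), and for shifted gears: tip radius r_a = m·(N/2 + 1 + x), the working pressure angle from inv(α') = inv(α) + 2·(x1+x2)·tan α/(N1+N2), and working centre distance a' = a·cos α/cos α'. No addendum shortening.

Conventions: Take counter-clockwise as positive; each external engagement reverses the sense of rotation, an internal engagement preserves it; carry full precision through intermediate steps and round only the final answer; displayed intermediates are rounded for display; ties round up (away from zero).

recognized (one external pair, fixed centres): single-mesh tooth geometry, m = 3.639, N1 = 62, N2 = 22
base radii: r_b1 = 104.174395, r_b2 = 36.965108
tip radii: r_a1 = 117.685260, r_a2 = 44.359410
inv(α') = inv(22.563°) + 2·(+0.340+0.190)·tan α/(62+22) = 0.02694697  ⇒  α' = 24.17126°
a' = a·cos α / cos α' = 152.8380·cos 22.563°/cos 24.17126° = 154.702993
action lengths: √(r_a1²−r_b1²) = 54.749574, √(r_a2²−r_b2²) = 24.522195
base pitch p_b = π·m·cos α = 10.557210
CR = (54.749574 + 24.522195 − 154.702993·sin 24.17126°)/10.557210 = 1.508565
contact ratio ≈ 1.5086

1.5086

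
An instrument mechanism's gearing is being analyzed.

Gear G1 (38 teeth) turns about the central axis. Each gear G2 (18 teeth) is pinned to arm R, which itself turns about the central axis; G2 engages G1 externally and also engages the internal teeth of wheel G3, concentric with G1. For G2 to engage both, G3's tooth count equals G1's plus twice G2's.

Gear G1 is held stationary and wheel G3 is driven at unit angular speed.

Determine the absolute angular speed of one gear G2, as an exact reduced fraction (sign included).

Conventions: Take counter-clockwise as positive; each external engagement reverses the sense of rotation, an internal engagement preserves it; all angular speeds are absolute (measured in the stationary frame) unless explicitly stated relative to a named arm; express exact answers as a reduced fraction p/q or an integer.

37/18

topology: planetary set — G1 38T / G2 18T / G3 74T, arm = carrier (Willis)
ring teeth: 38 + 2·18 = 74
38(ω_sun−ω_arm) = −74(ω_ring−ω_arm),  ω_sun = 0, ω_ring = 1
38(0−ω_arm) = −74(1−ω_arm)  ⇒  112·ω_arm = 74  ⇒  ω_arm = 37/56
sun–planet mesh: 38·(0−37/56) = −18·(ω_p−ω_arm)  ⇒  ω_p−ω_arm = 703/504
ω_p = 37/56 + 703/504 = 37/18
exact speed ratio = 37/18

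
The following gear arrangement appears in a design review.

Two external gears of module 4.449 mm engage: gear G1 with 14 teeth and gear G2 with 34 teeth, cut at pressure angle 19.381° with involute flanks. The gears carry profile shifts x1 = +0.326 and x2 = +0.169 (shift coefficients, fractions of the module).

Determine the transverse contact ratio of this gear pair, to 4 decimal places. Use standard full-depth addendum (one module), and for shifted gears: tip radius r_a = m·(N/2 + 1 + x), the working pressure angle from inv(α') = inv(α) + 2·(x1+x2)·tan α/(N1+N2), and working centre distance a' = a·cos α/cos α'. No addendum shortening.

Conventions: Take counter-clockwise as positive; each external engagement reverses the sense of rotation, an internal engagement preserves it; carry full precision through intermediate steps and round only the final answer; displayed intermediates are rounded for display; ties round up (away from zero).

1.4676

single-mesh involute tooth geometry (14T engaging 34T at module 4.449)
base radii: r_b1 = 29.378212, r_b2 = 71.347086
tip radii: r_a1 = 37.042374, r_a2 = 80.833881
inv(α') = inv(19.381°) + 2·(+0.326+0.169)·tan α/(14+34) = 0.02077616  ⇒  α' = 22.25038°
a' = a·cos α / cos α' = 106.7760·cos 19.381°/cos 22.25038° = 108.828919
action lengths: √(r_a1²−r_b1²) = 22.562317, √(r_a2²−r_b2²) = 37.996179
base pitch p_b = π·m·cos α = 13.184911
CR = (22.562317 + 37.996179 − 108.828919·sin 22.25038°)/13.184911 = 1.467580
contact ratio ≈ 1.4676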